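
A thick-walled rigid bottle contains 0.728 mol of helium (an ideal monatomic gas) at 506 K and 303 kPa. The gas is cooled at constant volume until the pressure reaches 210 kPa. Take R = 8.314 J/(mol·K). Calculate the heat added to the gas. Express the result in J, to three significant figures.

Q ≈ -1410 J

Constant volume ⇒ W = 0, so Q = ΔU = nCᵥΔT with Cᵥ = 3R/2 = 12.47 J/(mol·K).
At constant V, T₂/T₁ = P₂/P₁ ⇒ ΔT = T₁(P₂/P₁ − 1) = 506·(210/303 − 1) = -155.3 K.
ΔU = (0.728)(12.47)(-155.3) = -1410 J.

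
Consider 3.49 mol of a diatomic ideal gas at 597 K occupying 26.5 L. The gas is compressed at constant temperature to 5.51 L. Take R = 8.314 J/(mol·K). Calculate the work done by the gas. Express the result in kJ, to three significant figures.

W ≈ -27.2 kJ

Isothermal: W = nRT ln(V₂/V₁).
W = (3.49)(8.314)(597) × ln(5.51/26.5)
  = 17322 × -1.571
W_by_gas = -27206 J.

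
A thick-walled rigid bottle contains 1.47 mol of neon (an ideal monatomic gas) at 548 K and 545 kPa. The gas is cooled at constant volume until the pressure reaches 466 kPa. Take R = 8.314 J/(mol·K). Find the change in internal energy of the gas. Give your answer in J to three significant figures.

Constant volume ⇒ W = 0, so Q = ΔU = nCᵥΔT with Cᵥ = 3R/2 = 12.47 J/(mol·K).
At constant V, T₂/T₁ = P₂/P₁ ⇒ ΔT = T₁(P₂/P₁ − 1) = 548·(466/545 − 1) = -79.43 K.
ΔU = (1.47)(12.47)(-79.43) = -1456 J.

ΔU ≈ -1460 J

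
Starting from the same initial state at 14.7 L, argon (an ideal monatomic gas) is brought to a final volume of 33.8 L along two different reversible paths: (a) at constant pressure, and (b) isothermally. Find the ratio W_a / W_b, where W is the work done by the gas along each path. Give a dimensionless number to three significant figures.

Path (a) isobaric: W = P₁(V₂ − V₁) → W_a/(P₁V₁) = 1.299.
Path (b) isothermal: W = P₁V₁ ln(V₂/V₁) → W_b/(P₁V₁) = 0.8326.
W_a / W_b = 1.299 / 0.8326 = 1.561.

W_a / W_b ≈ 1.56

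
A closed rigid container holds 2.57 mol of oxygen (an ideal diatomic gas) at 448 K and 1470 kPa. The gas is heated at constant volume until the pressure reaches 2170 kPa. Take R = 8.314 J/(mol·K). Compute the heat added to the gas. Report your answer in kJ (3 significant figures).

Constant volume ⇒ W = 0, so Q = ΔU = nCᵥΔT with Cᵥ = 5R/2 = 20.79 J/(mol·K).
At constant V, T₂/T₁ = P₂/P₁ ⇒ ΔT = T₁(P₂/P₁ − 1) = 448·(2170/1470 − 1) = 213.3 K.
ΔU = (2.57)(20.79)(213.3) = 11396 J.

Q ≈ 11.4 kJ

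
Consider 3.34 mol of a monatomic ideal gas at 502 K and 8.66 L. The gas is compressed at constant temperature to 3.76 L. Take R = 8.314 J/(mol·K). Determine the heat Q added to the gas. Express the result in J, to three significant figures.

Q ≈ -11600 J

Isothermal ⇒ ΔU = 0, so Q = W = nRT ln(V₂/V₁).
Q = (3.34)(8.314)(502) ln(3.76/8.66) = 13940 × -0.8343 = -11630 J.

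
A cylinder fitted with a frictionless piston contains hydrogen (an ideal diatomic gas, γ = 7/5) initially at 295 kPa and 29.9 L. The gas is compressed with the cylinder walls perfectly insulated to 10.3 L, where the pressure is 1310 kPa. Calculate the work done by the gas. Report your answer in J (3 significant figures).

W ≈ -11700 J

Adiabatic: W = (P₁V₁ − P₂V₂)/(γ − 1) with γ = 7/5.
P₁V₁ = 8820 J, P₂V₂ = 13493 J.
W = (8820 − 13493) / 0.4 = -11681 J.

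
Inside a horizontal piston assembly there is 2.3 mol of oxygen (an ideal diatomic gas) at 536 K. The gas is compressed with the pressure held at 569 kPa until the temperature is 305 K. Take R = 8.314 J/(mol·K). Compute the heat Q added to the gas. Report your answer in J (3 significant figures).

Q ≈ -15500 J

Isobaric: W = nRΔT = (2.3)(8.314)(-231) = -4417 J.
ΔU = nCᵥΔT with Cᵥ = 5R/2: ΔU = (2.3)(20.79)(-231) = -11043 J.
Q = ΔU + W = -11043 − 4417 = -15460 J.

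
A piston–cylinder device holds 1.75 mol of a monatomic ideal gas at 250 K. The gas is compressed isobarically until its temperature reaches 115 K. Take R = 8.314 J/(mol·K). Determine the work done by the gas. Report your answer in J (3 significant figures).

Isobaric: W = P ΔV = nR ΔT.
W = (1.75)(8.314)(115 − 250) = -1964 J.

W ≈ -1960 J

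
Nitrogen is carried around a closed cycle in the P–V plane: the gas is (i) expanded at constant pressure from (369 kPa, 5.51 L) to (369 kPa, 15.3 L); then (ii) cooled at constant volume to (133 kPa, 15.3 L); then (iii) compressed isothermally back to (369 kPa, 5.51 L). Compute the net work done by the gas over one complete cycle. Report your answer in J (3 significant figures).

W_net ≈ 1530 J

Leg (i): W = PΔV = (369)(15.3 − 5.51) = 3613 J.
Leg (ii): W = 0.
Leg (iii): W = PᵢVᵢ ln(V_f/Vᵢ) = (2035) ln(5.51/15.3) = -2078 J.
W_net = 3613 − 2078 = 1534 J.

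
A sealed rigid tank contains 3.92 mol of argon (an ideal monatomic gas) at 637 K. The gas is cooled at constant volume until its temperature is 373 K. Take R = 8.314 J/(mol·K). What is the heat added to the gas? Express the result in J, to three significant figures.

Constant volume ⇒ W = 0, so Q = ΔU = nCᵥΔT with Cᵥ = 3R/2 = 12.47 J/(mol·K).
ΔU = (3.92)(12.47)(373 − 637) = -12906 J.

Q ≈ -12900 J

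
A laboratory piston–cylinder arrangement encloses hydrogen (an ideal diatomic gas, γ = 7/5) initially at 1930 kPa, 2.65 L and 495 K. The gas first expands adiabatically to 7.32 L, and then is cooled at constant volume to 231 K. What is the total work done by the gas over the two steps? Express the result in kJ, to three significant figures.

Step 1 (adiabatic): W = (P₁V₁ − P₂V₂)/(γ−1) = (5114 − 3406)/0.4 = 4270 J.
Step 2 (isochoric): W = 0 (constant volume).
W_total = 4270 + 0 = 4270 J.

W_total ≈ 4.27 kJ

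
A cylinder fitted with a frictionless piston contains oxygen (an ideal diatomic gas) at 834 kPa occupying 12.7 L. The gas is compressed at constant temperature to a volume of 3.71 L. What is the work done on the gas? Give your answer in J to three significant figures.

Isothermal: W = nRT ln(V₂/V₁) = P₁V₁ ln(V₂/V₁).
P₁V₁ = (834 kPa)(12.7 L) = 10592 J.
W = 10592 × ln(3.71/12.7) = 10592 × -1.231
W_by_gas = -13034 J; work on gas = −W_by = 13034 J.

W ≈ 13000 J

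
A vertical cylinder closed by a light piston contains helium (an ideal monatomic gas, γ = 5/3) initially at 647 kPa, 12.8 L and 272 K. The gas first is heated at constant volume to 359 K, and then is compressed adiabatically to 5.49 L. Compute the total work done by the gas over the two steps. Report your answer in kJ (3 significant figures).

W_total ≈ -12.4 kJ

Step 1 (isochoric): W = 0 (constant volume).
After step 1: P = 853.9 kPa (V unchanged).
Step 2 (adiabatic): W = (P₁V₁ − P₂V₂)/(γ−1) = (10930 − 19219)/0.667 = -12433 J.
W_total = 0 − 12433 = -12433 J.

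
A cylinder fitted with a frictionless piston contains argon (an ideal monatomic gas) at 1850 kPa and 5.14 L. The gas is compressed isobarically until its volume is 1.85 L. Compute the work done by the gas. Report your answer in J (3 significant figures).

Isobaric: W = P ΔV.
W = (1850 kPa)(1.85 − 5.14 L) = (1850)(-3.29) = -6086 J.

W ≈ -6090 J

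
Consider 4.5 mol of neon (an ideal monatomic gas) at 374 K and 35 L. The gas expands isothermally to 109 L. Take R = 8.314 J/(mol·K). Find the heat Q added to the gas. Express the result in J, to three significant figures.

Isothermal ⇒ ΔU = 0, so Q = W = nRT ln(V₂/V₁).
Q = (4.5)(8.314)(374) ln(109/35) = 13992 × 1.136 = 15895 J.

Q ≈ 15900 J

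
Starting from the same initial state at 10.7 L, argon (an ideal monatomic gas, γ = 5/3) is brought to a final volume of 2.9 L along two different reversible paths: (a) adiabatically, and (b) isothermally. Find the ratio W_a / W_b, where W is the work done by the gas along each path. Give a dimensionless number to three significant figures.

Path (a) adiabatic: W = P₁V₁(1 − (V₁/V₂)^(γ−1))/(γ−1) → W_a/(P₁V₁) = -2.082.
Path (b) isothermal: W = P₁V₁ ln(V₂/V₁) → W_b/(P₁V₁) = -1.306.
W_a / W_b = -2.082 / -1.306 = 1.594.

W_a / W_b ≈ 1.59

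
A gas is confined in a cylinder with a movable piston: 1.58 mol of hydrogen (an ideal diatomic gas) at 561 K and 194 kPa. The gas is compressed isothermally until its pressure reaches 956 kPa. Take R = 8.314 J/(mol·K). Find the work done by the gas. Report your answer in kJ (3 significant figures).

W ≈ -11.8 kJ

Isothermal process: W = nRT ln(V₂/V₁) = nRT ln(P₁/P₂).
W = (1.58)(8.314)(561) × ln(194/956)
  = 7369 × ln(0.2029) = 7369 × -1.595
W_by_gas = -11753 J.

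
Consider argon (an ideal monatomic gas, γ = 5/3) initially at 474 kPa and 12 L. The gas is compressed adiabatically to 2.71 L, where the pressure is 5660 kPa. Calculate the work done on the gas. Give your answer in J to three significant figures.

Adiabatic: W = (P₁V₁ − P₂V₂)/(γ − 1) with γ = 5/3.
P₁V₁ = 5688 J, P₂V₂ = 15339 J.
W = (5688 − 15339) / 0.6667 = -14476 J.
Work on gas = −W_by = 14476 J.

W ≈ 14500 J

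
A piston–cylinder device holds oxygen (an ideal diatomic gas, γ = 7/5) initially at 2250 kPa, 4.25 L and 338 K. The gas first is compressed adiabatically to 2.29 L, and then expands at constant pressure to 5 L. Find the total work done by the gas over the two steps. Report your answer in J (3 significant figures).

W_total ≈ 7780 J

Step 1 (adiabatic): W = (P₁V₁ − P₂V₂)/(γ−1) = (9562 − 12246)/0.4 = -6709 J.
After step 1: P = 5348 kPa, V = 2.29 L, T = 432.9 K.
Step 2 (isobaric): W = PΔV = (5348 kPa)(5 − 2.29 L) = 14492 J.
W_total = -6709 + 14492 = 7783 J.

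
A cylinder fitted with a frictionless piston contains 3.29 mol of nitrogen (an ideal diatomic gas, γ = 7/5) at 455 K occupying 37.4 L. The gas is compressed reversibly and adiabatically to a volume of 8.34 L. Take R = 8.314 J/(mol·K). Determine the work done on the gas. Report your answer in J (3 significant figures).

W ≈ 25600 J

Adiabatic: TV^(γ−1) = const with γ = 7/5.
T₂ = T₁ (V₁/V₂)^(γ−1) = 455 × (37.4/8.34)^0.4 = 455 × 1.823 = 829.3 K.
W_by = nCᵥ(T₁ − T₂) = (3.29)(20.79)(455 − 829.3) = -25593 J.
Work on gas = −W_by = 25593 J.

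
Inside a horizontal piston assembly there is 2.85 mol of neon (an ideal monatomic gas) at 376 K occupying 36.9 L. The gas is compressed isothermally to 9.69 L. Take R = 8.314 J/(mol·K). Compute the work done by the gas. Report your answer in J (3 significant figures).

W ≈ -11900 J

Isothermal: W = nRT ln(V₂/V₁).
W = (2.85)(8.314)(376) × ln(9.69/36.9)
  = 8909 × -1.337
W_by_gas = -11913 J.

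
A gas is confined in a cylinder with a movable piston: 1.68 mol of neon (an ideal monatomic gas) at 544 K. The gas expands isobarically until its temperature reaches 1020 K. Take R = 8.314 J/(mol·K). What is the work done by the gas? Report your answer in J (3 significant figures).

W ≈ 6650 J

Isobaric: W = P ΔV = nR ΔT.
W = (1.68)(8.314)(1020 − 544) = 6649 J.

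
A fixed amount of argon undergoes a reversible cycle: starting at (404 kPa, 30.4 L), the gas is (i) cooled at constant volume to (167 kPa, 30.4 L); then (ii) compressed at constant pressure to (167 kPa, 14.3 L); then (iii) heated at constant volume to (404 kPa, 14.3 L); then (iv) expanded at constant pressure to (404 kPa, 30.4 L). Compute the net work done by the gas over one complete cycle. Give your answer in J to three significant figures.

W_net ≈ 3820 J

Constant-volume legs do no work.
W(ii) = (167)(14.3 − 30.4) = -2689 J; W(iv) = (404)(30.4 − 14.3) = 6504 J.
W_net = -2689 + 6504 = 3816 J (the clockwise enclosed area).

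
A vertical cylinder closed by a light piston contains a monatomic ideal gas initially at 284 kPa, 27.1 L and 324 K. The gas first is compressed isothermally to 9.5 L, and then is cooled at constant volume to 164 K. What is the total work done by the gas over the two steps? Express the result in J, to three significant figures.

W_total ≈ -8070 J

Step 1 (isothermal): W = P₁V₁ ln(V₂/V₁) = (7696) ln(9.5/27.1) = -8068 J.
Step 2 (isochoric): W = 0 (constant volume).
W_total = -8068 + 0 = -8068 J.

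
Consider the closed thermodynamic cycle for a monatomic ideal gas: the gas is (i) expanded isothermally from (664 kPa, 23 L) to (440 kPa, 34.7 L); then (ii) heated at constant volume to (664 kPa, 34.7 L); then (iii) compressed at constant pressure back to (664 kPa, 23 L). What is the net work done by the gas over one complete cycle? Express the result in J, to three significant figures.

W_net ≈ -1490 J

Leg (i): W = PᵢVᵢ ln(V_f/Vᵢ) = (15272) ln(34.7/23) = 6281 J.
Leg (ii): W = 0.
Leg (iii): W = PΔV = (664)(23 − 34.7) = -7769 J.
W_net = 6281 − 7769 = -1488 J.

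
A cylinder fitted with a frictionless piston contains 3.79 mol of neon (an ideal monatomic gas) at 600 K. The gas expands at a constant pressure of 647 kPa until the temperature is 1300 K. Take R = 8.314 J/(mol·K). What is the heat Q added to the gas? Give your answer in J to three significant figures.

Q ≈ 55100 J

Isobaric: W = nRΔT = (3.79)(8.314)(700) = 22057 J.
ΔU = nCᵥΔT with Cᵥ = 3R/2: ΔU = (3.79)(12.47)(700) = 33086 J.
Q = ΔU + W = 33086 + 22057 = 55143 J.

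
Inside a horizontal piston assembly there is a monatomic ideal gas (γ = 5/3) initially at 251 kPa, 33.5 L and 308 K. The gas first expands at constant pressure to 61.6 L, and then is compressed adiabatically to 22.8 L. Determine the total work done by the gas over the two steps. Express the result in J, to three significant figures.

Step 1 (isobaric): W = PΔV = (251 kPa)(61.6 − 33.5 L) = 7053 J.
After step 1: P = 251 kPa, V = 61.6 L, T = 566.4 K.
Step 2 (adiabatic): W = (P₁V₁ − P₂V₂)/(γ−1) = (15462 − 29993)/0.667 = -21797 J.
W_total = 7053 − 21797 = -14744 J.

W_total ≈ -14700 J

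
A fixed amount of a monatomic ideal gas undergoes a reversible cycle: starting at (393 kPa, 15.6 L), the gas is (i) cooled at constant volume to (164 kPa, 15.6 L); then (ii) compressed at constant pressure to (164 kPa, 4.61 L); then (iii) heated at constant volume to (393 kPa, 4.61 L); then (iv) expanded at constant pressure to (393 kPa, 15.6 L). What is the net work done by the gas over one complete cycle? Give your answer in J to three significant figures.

Constant-volume legs do no work.
W(ii) = (164)(4.61 − 15.6) = -1802 J; W(iv) = (393)(15.6 − 4.61) = 4319 J.
W_net = -1802 + 4319 = 2517 J (the clockwise enclosed area).

W_net ≈ 2520 J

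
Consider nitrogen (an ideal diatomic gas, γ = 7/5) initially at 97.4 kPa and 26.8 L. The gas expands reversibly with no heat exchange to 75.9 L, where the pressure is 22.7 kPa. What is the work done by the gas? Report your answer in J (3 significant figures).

Adiabatic: W = (P₁V₁ − P₂V₂)/(γ − 1) with γ = 7/5.
P₁V₁ = 2610 J, P₂V₂ = 1723 J.
W = (2610 − 1723) / 0.4 = 2218 J.

W ≈ 2220 J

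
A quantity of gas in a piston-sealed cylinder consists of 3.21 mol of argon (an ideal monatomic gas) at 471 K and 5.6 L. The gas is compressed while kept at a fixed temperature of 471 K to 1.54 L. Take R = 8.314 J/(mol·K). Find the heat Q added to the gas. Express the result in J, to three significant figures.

Isothermal ⇒ ΔU = 0, so Q = W = nRT ln(V₂/V₁).
Q = (3.21)(8.314)(471) ln(1.54/5.6) = 12570 × -1.291 = -16228 J.

Q ≈ -16200 J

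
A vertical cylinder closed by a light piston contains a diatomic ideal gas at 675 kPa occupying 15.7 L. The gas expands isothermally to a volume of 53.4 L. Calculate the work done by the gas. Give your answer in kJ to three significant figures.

W ≈ 13.0 kJ

Isothermal: W = nRT ln(V₂/V₁) = P₁V₁ ln(V₂/V₁).
P₁V₁ = (675 kPa)(15.7 L) = 10598 J.
W = 10598 × ln(53.4/15.7) = 10598 × 1.224
W_by_gas = 12973 J.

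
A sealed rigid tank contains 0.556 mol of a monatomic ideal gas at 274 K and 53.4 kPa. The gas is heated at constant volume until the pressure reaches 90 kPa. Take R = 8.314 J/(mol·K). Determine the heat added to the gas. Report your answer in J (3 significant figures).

Constant volume ⇒ W = 0, so Q = ΔU = nCᵥΔT with Cᵥ = 3R/2 = 12.47 J/(mol·K).
At constant V, T₂/T₁ = P₂/P₁ ⇒ ΔT = T₁(P₂/P₁ − 1) = 274·(90/53.4 − 1) = 187.8 K.
ΔU = (0.556)(12.47)(187.8) = 1302 J.

Q ≈ 1300 J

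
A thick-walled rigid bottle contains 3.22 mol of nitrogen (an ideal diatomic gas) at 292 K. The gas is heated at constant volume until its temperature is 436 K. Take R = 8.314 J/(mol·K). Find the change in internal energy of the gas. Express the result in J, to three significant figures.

ΔU ≈ 9640 J

Constant volume ⇒ W = 0, so Q = ΔU = nCᵥΔT with Cᵥ = 5R/2 = 20.79 J/(mol·K).
ΔU = (3.22)(20.79)(436 − 292) = 9638 J.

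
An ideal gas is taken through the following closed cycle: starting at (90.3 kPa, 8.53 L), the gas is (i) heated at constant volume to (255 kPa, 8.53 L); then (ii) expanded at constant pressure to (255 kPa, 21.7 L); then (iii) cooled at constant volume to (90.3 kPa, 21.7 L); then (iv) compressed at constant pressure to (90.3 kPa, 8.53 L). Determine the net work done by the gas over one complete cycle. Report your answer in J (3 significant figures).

W_net ≈ 2170 J

Constant-volume legs do no work.
W(ii) = (255)(21.7 − 8.53) = 3358 J; W(iv) = (90.3)(8.53 − 21.7) = -1189 J.
W_net = 3358 − 1189 = 2169 J (the clockwise enclosed area).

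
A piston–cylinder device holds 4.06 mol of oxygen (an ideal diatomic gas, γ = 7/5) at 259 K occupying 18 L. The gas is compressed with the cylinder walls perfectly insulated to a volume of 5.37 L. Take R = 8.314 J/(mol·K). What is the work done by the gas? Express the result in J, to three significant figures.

W ≈ -13600 J

Adiabatic: TV^(γ−1) = const with γ = 7/5.
T₂ = T₁ (V₁/V₂)^(γ−1) = 259 × (18/5.37)^0.4 = 259 × 1.622 = 420.2 K.
W_by = nCᵥ(T₁ − T₂) = (4.06)(20.79)(259 − 420.2) = -13600 J.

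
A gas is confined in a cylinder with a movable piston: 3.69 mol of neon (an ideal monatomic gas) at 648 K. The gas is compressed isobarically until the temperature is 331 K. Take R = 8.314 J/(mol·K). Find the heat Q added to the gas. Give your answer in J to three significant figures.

Q ≈ -24300 J

Isobaric: W = nRΔT = (3.69)(8.314)(-317) = -9725 J.
ΔU = nCᵥΔT with Cᵥ = 3R/2: ΔU = (3.69)(12.47)(-317) = -14588 J.
Q = ΔU + W = -14588 − 9725 = -24313 J.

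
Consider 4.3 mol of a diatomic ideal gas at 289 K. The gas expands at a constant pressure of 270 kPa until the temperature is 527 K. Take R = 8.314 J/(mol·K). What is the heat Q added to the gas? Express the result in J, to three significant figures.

Isobaric: W = nRΔT = (4.3)(8.314)(238) = 8509 J.
ΔU = nCᵥΔT with Cᵥ = 5R/2: ΔU = (4.3)(20.79)(238) = 21271 J.
Q = ΔU + W = 21271 + 8509 = 29780 J.

Q ≈ 29800 J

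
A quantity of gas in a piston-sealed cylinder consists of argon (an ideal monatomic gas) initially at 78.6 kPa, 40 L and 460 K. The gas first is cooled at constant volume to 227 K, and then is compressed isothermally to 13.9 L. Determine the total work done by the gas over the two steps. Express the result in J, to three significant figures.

Step 1 (isochoric): W = 0 (constant volume).
After step 1: P = 38.79 kPa (V unchanged).
Step 2 (isothermal): W = P₁V₁ ln(V₂/V₁) = (1551) ln(13.9/40) = -1640 J.
W_total = 0 − 1640 = -1640 J.

W_total ≈ -1640 J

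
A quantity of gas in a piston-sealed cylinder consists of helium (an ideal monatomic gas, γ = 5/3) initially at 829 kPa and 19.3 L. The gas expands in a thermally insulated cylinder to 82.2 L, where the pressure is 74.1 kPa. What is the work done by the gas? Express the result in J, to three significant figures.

W ≈ 14900 J

Adiabatic: W = (P₁V₁ − P₂V₂)/(γ − 1) with γ = 5/3.
P₁V₁ = 16000 J, P₂V₂ = 6091 J.
W = (16000 − 6091) / 0.6667 = 14863 J.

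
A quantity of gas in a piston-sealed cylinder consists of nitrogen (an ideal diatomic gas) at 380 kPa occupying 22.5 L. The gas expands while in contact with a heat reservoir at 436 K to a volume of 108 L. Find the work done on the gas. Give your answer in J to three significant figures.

Isothermal: W = nRT ln(V₂/V₁) = P₁V₁ ln(V₂/V₁).
P₁V₁ = (380 kPa)(22.5 L) = 8550 J.
W = 8550 × ln(108/22.5) = 8550 × 1.569
W_by_gas = 13412 J; work on gas = −W_by = -13412 J.

W ≈ -13400 J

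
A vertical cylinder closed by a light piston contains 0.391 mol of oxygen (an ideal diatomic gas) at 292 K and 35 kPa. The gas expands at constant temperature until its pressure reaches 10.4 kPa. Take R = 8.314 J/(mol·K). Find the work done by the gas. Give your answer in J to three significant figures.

W ≈ 1150 J

Isothermal process: W = nRT ln(V₂/V₁) = nRT ln(P₁/P₂).
W = (0.391)(8.314)(292) × ln(35/10.4)
  = 949.2 × ln(3.365) = 949.2 × 1.214
W_by_gas = 1152 J.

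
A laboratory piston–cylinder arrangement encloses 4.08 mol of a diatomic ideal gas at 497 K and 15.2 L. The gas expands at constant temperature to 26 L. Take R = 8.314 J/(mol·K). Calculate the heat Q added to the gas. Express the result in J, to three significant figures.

Q ≈ 9050 J

Isothermal ⇒ ΔU = 0, so Q = W = nRT ln(V₂/V₁).
Q = (4.08)(8.314)(497) ln(26/15.2) = 16859 × 0.5368 = 9050 J.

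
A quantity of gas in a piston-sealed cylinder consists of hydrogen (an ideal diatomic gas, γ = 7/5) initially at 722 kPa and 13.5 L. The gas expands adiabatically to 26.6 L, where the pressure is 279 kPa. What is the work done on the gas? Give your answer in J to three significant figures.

Adiabatic: W = (P₁V₁ − P₂V₂)/(γ − 1) with γ = 7/5.
P₁V₁ = 9747 J, P₂V₂ = 7421 J.
W = (9747 − 7421) / 0.4 = 5814 J.
Work on gas = −W_by = -5814 J.

W ≈ -5810 J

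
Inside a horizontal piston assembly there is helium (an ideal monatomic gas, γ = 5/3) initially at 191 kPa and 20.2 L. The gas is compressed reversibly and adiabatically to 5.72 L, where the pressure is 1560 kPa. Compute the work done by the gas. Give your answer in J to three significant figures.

Adiabatic: W = (P₁V₁ − P₂V₂)/(γ − 1) with γ = 5/3.
P₁V₁ = 3858 J, P₂V₂ = 8923 J.
W = (3858 − 8923) / 0.6667 = -7597 J.

W ≈ -7600 J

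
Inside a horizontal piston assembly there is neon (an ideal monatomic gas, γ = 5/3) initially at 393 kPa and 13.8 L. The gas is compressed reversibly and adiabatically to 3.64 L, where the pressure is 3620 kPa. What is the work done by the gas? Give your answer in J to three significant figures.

W ≈ -11600 J

Adiabatic: W = (P₁V₁ − P₂V₂)/(γ − 1) with γ = 5/3.
P₁V₁ = 5423 J, P₂V₂ = 13177 J.
W = (5423 − 13177) / 0.6667 = -11630 J.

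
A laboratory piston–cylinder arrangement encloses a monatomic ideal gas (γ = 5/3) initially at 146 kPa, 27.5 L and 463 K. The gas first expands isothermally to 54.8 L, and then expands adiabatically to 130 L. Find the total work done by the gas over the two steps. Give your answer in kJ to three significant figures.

W_total ≈ 5.41 kJ

Step 1 (isothermal): W = P₁V₁ ln(V₂/V₁) = (4015) ln(54.8/27.5) = 2768 J.
After step 1: P = 73.27 kPa, V = 54.8 L, T = 463 K.
Step 2 (adiabatic): W = (P₁V₁ − P₂V₂)/(γ−1) = (4015 − 2257)/0.667 = 2637 J.
W_total = 2768 + 2637 = 5405 J.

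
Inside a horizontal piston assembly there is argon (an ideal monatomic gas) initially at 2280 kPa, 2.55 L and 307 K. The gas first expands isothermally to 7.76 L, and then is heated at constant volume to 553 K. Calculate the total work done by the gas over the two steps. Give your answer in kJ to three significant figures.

W_total ≈ 6.47 kJ

Step 1 (isothermal): W = P₁V₁ ln(V₂/V₁) = (5814) ln(7.76/2.55) = 6470 J.
Step 2 (isochoric): W = 0 (constant volume).
W_total = 6470 + 0 = 6470 J.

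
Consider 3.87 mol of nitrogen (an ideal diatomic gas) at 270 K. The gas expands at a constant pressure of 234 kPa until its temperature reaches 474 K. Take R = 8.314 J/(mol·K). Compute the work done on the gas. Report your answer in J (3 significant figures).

Isobaric: W = P ΔV = nR ΔT.
W = (3.87)(8.314)(474 − 270) = 6564 J.
Work on gas = −W_by = -6564 J.

W ≈ -6560 J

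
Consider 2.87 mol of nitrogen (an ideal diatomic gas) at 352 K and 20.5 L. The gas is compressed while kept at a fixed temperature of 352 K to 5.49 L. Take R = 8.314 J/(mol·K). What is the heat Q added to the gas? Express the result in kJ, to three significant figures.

Q ≈ -11.1 kJ

Isothermal ⇒ ΔU = 0, so Q = W = nRT ln(V₂/V₁).
Q = (2.87)(8.314)(352) ln(5.49/20.5) = 8399 × -1.317 = -11066 J.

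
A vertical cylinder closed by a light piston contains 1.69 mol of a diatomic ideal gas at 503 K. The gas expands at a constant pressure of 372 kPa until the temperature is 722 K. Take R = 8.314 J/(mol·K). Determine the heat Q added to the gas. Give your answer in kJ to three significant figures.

Isobaric: W = nRΔT = (1.69)(8.314)(219) = 3077 J.
ΔU = nCᵥΔT with Cᵥ = 5R/2: ΔU = (1.69)(20.79)(219) = 7693 J.
Q = ΔU + W = 7693 + 3077 = 10770 J.

Q ≈ 10.8 kJ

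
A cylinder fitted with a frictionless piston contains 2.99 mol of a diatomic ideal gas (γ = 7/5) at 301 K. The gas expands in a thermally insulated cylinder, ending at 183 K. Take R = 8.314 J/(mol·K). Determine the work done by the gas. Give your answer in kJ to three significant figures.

Adiabatic ⇒ Q = 0, so W_by = −ΔU = nCᵥ(T₁ − T₂).
Cᵥ = 5R/2 = 20.79 J/(mol·K).
W = (2.99)(20.79)(301 − 183) = 7333 J.

W ≈ 7.33 kJ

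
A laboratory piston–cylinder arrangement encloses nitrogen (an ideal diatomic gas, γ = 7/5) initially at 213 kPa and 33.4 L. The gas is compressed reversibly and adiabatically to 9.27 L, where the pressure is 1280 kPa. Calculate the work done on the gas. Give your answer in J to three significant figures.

Adiabatic: W = (P₁V₁ − P₂V₂)/(γ − 1) with γ = 7/5.
P₁V₁ = 7114 J, P₂V₂ = 11866 J.
W = (7114 − 11866) / 0.4 = -11878 J.
Work on gas = −W_by = 11878 J.

W ≈ 11900 J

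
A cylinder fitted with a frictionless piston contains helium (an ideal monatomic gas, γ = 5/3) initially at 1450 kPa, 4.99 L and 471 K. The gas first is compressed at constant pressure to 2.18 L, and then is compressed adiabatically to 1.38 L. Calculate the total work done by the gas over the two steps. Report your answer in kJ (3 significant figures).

Step 1 (isobaric): W = PΔV = (1450 kPa)(2.18 − 4.99 L) = -4074 J.
After step 1: P = 1450 kPa, V = 2.18 L, T = 205.8 K.
Step 2 (adiabatic): W = (P₁V₁ − P₂V₂)/(γ−1) = (3161 − 4288)/0.667 = -1690 J.
W_total = -4074 − 1690 = -5764 J.

W_total ≈ -5.76 kJ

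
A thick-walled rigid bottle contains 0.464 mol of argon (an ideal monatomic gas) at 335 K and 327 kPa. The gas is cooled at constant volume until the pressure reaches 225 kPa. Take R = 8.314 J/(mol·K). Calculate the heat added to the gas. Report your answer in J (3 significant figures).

Q ≈ -605 J

Constant volume ⇒ W = 0, so Q = ΔU = nCᵥΔT with Cᵥ = 3R/2 = 12.47 J/(mol·K).
At constant V, T₂/T₁ = P₂/P₁ ⇒ ΔT = T₁(P₂/P₁ − 1) = 335·(225/327 − 1) = -104.5 K.
ΔU = (0.464)(12.47)(-104.5) = -604.7 J.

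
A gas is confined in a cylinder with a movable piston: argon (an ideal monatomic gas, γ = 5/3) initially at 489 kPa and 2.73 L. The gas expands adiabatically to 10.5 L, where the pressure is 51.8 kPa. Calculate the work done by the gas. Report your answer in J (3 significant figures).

Adiabatic: W = (P₁V₁ − P₂V₂)/(γ − 1) with γ = 5/3.
P₁V₁ = 1335 J, P₂V₂ = 543.9 J.
W = (1335 − 543.9) / 0.6667 = 1187 J.

W ≈ 1190 J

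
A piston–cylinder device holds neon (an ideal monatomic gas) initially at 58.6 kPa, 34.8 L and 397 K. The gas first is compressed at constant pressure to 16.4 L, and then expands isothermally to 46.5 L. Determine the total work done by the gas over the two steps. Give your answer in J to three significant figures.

Step 1 (isobaric): W = PΔV = (58.6 kPa)(16.4 − 34.8 L) = -1078 J.
After step 1: P = 58.6 kPa, V = 16.4 L, T = 187.1 K.
Step 2 (isothermal): W = P₁V₁ ln(V₂/V₁) = (961) ln(46.5/16.4) = 1002 J.
W_total = -1078 + 1002 = -76.67 J.

W_total ≈ -76.7 J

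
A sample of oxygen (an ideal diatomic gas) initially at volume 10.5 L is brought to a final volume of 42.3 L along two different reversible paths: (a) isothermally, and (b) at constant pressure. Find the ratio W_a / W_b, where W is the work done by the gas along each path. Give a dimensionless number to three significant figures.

W_a / W_b ≈ 0.460

Path (a) isothermal: W = P₁V₁ ln(V₂/V₁) → W_a/(P₁V₁) = 1.393.
Path (b) isobaric: W = P₁(V₂ − V₁) → W_b/(P₁V₁) = 3.029.
W_a / W_b = 1.393 / 3.029 = 0.4601.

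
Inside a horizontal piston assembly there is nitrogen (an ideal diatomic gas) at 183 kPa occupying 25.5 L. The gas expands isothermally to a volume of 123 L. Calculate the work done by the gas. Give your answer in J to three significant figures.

W ≈ 7340 J

Isothermal: W = nRT ln(V₂/V₁) = P₁V₁ ln(V₂/V₁).
P₁V₁ = (183 kPa)(25.5 L) = 4666 J.
W = 4666 × ln(123/25.5) = 4666 × 1.574
W_by_gas = 7343 J.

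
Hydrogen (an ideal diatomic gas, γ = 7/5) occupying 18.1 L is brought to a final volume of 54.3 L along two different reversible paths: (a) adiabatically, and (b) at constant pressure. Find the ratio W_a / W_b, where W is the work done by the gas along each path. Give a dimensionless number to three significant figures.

Path (a) adiabatic: W = P₁V₁(1 − (V₁/V₂)^(γ−1))/(γ−1) → W_a/(P₁V₁) = 0.889.
Path (b) isobaric: W = P₁(V₂ − V₁) → W_b/(P₁V₁) = 2.
W_a / W_b = 0.889 / 2 = 0.4445.

W_a / W_b ≈ 0.445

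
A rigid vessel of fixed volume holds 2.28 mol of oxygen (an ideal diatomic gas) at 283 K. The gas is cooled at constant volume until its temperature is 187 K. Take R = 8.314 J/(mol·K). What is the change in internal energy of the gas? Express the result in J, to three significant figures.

ΔU ≈ -4550 J

Constant volume ⇒ W = 0, so Q = ΔU = nCᵥΔT with Cᵥ = 5R/2 = 20.79 J/(mol·K).
ΔU = (2.28)(20.79)(187 − 283) = -4549 J.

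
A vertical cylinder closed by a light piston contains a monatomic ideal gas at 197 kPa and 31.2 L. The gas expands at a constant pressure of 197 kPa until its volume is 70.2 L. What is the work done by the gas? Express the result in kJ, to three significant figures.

Isobaric: W = P ΔV.
W = (197 kPa)(70.2 − 31.2 L) = (197)(39) = 7683 J.

W ≈ 7.68 kJ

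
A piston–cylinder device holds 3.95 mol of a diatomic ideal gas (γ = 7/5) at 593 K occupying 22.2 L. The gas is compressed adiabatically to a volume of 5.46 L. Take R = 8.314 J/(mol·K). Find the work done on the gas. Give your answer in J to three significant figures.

Adiabatic: TV^(γ−1) = const with γ = 7/5.
T₂ = T₁ (V₁/V₂)^(γ−1) = 593 × (22.2/5.46)^0.4 = 593 × 1.753 = 1039 K.
W_by = nCᵥ(T₁ − T₂) = (3.95)(20.79)(593 − 1039) = -36637 J.
Work on gas = −W_by = 36637 J.

W ≈ 36600 J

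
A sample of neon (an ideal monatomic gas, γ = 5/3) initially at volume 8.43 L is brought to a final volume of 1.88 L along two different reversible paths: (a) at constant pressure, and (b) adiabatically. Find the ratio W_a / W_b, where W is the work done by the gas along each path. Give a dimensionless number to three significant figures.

W_a / W_b ≈ 0.301

Path (a) isobaric: W = P₁(V₂ − V₁) → W_a/(P₁V₁) = -0.777.
Path (b) adiabatic: W = P₁V₁(1 − (V₁/V₂)^(γ−1))/(γ−1) → W_b/(P₁V₁) = -2.579.
W_a / W_b = -0.777 / -2.579 = 0.3013.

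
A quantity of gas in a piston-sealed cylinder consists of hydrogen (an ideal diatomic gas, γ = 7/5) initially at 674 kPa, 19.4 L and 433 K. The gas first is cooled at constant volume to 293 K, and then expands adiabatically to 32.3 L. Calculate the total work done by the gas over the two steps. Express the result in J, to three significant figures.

W_total ≈ 4080 J

Step 1 (isochoric): W = 0 (constant volume).
After step 1: P = 456.1 kPa (V unchanged).
Step 2 (adiabatic): W = (P₁V₁ − P₂V₂)/(γ−1) = (8848 − 7216)/0.4 = 4080 J.
W_total = 0 + 4080 = 4080 J.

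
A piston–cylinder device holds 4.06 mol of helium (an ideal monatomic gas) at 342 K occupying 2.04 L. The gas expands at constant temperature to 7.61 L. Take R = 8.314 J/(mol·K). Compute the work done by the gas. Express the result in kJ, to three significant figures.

W ≈ 15.2 kJ

Isothermal: W = nRT ln(V₂/V₁).
W = (4.06)(8.314)(342) × ln(7.61/2.04)
  = 11544 × 1.317
W_by_gas = 15198 J.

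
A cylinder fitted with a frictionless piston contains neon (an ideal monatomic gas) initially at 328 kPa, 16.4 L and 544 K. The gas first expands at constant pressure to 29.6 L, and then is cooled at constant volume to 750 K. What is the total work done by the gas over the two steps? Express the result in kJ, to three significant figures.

W_total ≈ 4.33 kJ

Step 1 (isobaric): W = PΔV = (328 kPa)(29.6 − 16.4 L) = 4330 J.
Step 2 (isochoric): W = 0 (constant volume).
W_total = 4330 + 0 = 4330 J.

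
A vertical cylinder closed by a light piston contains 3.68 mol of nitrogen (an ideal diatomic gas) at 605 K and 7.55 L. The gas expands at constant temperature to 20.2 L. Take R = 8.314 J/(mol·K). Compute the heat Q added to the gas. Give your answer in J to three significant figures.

Q ≈ 18200 J

Isothermal ⇒ ΔU = 0, so Q = W = nRT ln(V₂/V₁).
Q = (3.68)(8.314)(605) ln(20.2/7.55) = 18510 × 0.9841 = 18217 J.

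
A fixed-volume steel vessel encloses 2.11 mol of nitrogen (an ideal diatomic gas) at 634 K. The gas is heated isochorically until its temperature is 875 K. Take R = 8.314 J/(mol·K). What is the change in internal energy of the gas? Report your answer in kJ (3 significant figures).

ΔU ≈ 10.6 kJ

Constant volume ⇒ W = 0, so Q = ΔU = nCᵥΔT with Cᵥ = 5R/2 = 20.79 J/(mol·K).
ΔU = (2.11)(20.79)(875 − 634) = 10569 J.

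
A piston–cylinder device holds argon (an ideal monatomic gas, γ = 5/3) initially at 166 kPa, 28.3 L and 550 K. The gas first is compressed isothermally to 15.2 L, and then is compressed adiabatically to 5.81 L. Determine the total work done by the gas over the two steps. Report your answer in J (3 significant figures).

W_total ≈ -9250 J

Step 1 (isothermal): W = P₁V₁ ln(V₂/V₁) = (4698) ln(15.2/28.3) = -2920 J.
After step 1: P = 309.1 kPa, V = 15.2 L, T = 550 K.
Step 2 (adiabatic): W = (P₁V₁ − P₂V₂)/(γ−1) = (4698 − 8919)/0.667 = -6333 J.
W_total = -2920 − 6333 = -9253 J.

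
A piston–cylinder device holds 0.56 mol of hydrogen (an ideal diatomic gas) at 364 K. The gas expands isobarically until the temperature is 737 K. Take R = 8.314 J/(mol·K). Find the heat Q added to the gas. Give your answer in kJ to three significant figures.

Q ≈ 6.08 kJ

Isobaric: W = nRΔT = (0.56)(8.314)(373) = 1737 J.
ΔU = nCᵥΔT with Cᵥ = 5R/2: ΔU = (0.56)(20.79)(373) = 4342 J.
Q = ΔU + W = 4342 + 1737 = 6078 J.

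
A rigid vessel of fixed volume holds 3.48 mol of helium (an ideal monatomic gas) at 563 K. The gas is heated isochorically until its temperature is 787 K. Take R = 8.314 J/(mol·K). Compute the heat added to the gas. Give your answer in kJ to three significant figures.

Constant volume ⇒ W = 0, so Q = ΔU = nCᵥΔT with Cᵥ = 3R/2 = 12.47 J/(mol·K).
ΔU = (3.48)(12.47)(787 − 563) = 9721 J.

Q ≈ 9.72 kJ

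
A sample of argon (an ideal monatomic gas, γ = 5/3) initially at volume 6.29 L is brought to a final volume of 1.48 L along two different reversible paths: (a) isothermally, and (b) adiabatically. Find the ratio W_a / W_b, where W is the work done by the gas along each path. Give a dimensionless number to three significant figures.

Path (a) isothermal: W = P₁V₁ ln(V₂/V₁) → W_a/(P₁V₁) = -1.447.
Path (b) adiabatic: W = P₁V₁(1 − (V₁/V₂)^(γ−1))/(γ−1) → W_b/(P₁V₁) = -2.436.
W_a / W_b = -1.447 / -2.436 = 0.5941.

W_a / W_b ≈ 0.594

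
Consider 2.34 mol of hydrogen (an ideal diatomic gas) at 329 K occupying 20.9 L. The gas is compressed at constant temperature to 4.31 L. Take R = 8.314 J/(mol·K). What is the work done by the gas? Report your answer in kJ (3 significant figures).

W ≈ -10.1 kJ

Isothermal: W = nRT ln(V₂/V₁).
W = (2.34)(8.314)(329) × ln(4.31/20.9)
  = 6401 × -1.579
W_by_gas = -10105 J.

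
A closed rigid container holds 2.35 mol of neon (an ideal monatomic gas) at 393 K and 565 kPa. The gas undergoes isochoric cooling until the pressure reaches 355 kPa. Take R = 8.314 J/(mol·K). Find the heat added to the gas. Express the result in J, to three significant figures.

Constant volume ⇒ W = 0, so Q = ΔU = nCᵥΔT with Cᵥ = 3R/2 = 12.47 J/(mol·K).
At constant V, T₂/T₁ = P₂/P₁ ⇒ ΔT = T₁(P₂/P₁ − 1) = 393·(355/565 − 1) = -146.1 K.
ΔU = (2.35)(12.47)(-146.1) = -4281 J.

Q ≈ -4280 J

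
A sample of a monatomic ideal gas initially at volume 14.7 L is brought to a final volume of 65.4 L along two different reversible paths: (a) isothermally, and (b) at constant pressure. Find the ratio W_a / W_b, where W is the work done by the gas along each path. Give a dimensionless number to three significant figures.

W_a / W_b ≈ 0.433

Path (a) isothermal: W = P₁V₁ ln(V₂/V₁) → W_a/(P₁V₁) = 1.493.
Path (b) isobaric: W = P₁(V₂ − V₁) → W_b/(P₁V₁) = 3.449.
W_a / W_b = 1.493 / 3.449 = 0.4328.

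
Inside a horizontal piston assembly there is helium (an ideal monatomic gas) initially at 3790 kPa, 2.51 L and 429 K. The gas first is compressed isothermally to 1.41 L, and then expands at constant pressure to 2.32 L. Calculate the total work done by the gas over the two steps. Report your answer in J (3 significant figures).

W_total ≈ 654 J

Step 1 (isothermal): W = P₁V₁ ln(V₂/V₁) = (9513) ln(1.41/2.51) = -5486 J.
After step 1: P = 6747 kPa, V = 1.41 L, T = 429 K.
Step 2 (isobaric): W = PΔV = (6747 kPa)(2.32 − 1.41 L) = 6140 J.
W_total = -5486 + 6140 = 653.5 J.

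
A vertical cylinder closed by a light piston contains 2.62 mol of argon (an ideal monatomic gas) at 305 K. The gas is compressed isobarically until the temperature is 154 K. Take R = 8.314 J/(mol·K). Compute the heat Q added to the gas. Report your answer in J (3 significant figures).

Isobaric: W = nRΔT = (2.62)(8.314)(-151) = -3289 J.
ΔU = nCᵥΔT with Cᵥ = 3R/2: ΔU = (2.62)(12.47)(-151) = -4934 J.
Q = ΔU + W = -4934 − 3289 = -8223 J.

Q ≈ -8220 J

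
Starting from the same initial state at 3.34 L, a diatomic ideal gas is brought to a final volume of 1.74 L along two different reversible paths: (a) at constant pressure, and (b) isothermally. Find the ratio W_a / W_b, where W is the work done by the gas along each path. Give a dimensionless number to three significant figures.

W_a / W_b ≈ 0.735

Path (a) isobaric: W = P₁(V₂ − V₁) → W_a/(P₁V₁) = -0.479.
Path (b) isothermal: W = P₁V₁ ln(V₂/V₁) → W_b/(P₁V₁) = -0.6521.
W_a / W_b = -0.479 / -0.6521 = 0.7346.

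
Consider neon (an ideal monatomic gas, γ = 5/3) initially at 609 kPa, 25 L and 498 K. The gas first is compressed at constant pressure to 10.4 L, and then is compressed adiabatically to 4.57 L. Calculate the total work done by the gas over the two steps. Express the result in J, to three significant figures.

Step 1 (isobaric): W = PΔV = (609 kPa)(10.4 − 25 L) = -8891 J.
After step 1: P = 609 kPa, V = 10.4 L, T = 207.2 K.
Step 2 (adiabatic): W = (P₁V₁ − P₂V₂)/(γ−1) = (6334 − 10958)/0.667 = -6937 J.
W_total = -8891 − 6937 = -15828 J.

W_total ≈ -15800 J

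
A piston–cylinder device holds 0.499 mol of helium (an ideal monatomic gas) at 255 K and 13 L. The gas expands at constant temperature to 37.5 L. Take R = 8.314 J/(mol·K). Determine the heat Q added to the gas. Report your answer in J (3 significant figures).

Q ≈ 1120 J

Isothermal ⇒ ΔU = 0, so Q = W = nRT ln(V₂/V₁).
Q = (0.499)(8.314)(255) ln(37.5/13) = 1058 × 1.059 = 1121 J.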